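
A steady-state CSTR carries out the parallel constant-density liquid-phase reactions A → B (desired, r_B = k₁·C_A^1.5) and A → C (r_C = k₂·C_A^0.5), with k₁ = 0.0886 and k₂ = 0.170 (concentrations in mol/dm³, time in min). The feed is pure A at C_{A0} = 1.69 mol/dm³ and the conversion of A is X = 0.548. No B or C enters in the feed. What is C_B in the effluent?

Exit C_A = C_{A0}(1−X) = 1.69×0.452 = 0.7639 mol/dm³.
A CSTR operates uniformly at the exit composition, giving r_B = 0.05915 and r_C = 0.1486 (each k·C_A^n at C_A = 0.7639).
Fraction of consumed A going to B: r_B/(r_B+r_C) = 0.2848.
C_B = 0.2848·C_{A0}·X = 0.2848×1.69×0.548 = 0.264 mol/dm³.

0.264 mol/dm³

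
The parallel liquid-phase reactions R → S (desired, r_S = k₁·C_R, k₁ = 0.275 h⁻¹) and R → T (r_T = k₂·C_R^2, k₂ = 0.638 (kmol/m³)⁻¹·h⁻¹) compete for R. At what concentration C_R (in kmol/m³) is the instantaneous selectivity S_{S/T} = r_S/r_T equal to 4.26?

0.101 kmol/m³

S_{S/T} = (k₁/k₂)·C_R⁻¹ ⇒ C_R = (S·k₂/k₁)^(-1).
= (4.26×0.638/0.275)^(-1) = (9.883)^(-1) = 0.101 kmol/m³.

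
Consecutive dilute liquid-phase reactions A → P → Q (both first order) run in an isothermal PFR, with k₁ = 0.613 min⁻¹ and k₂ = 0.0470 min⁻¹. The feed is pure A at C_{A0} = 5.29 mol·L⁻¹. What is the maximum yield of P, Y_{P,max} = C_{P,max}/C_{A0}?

0.808

Evaluating C_P at τ_opt = ln(k₂/k₁)/(k₂−k₁) gives C_{P,max}/C_{A0} = (k₁/k₂)^[k₂/(k₂−k₁)].
= (0.613/0.0470)^(0.0470/(0.0470−0.613)) = (13.04)^(-0.08304) = 0.8079.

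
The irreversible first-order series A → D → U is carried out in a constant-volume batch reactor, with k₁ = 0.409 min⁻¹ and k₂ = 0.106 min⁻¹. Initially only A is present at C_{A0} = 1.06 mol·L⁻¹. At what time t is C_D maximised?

Setting dC_D/dt = 0 gives t_opt = ln(k₂/k₁)/(k₂−k₁).
= ln(0.106/0.409)/(0.106−0.409) = ln(0.2592)/-0.3030 = -1.350/-0.3030 = 4.46 min.

4.46 min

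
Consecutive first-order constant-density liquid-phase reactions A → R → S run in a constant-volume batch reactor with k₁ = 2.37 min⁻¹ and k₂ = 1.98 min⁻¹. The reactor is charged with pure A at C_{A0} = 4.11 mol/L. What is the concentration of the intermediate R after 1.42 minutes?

For first-order series with pure A initially, C_R(t) = k₁C_{A0}/(k₂−k₁)·(e^(−k₁t) − e^(−k₂t)).
e^(−k₁t) = e^(−2.37×1.42) = e^(−3.365) = 0.03455; e^(−k₂t) = e^(−2.812) = 0.06011.
C_R = 2.37×4.11/(1.98−2.37) × (0.03455−0.06011) = (-24.98)×(-0.02556) = 0.6384 mol/L.

0.638 mol/L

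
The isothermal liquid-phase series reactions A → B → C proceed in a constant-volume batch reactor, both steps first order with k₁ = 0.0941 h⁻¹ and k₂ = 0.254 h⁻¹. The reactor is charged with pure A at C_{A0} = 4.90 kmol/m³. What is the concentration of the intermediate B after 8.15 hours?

Solving the coupled first-order balances gives C_B(t) = [k₁/(k₂−k₁)]·C_{A0}·(e^(−k₁t) − e^(−k₂t)).
e^(−k₁t) = e^(−0.0941×8.15) = e^(−0.7669) = 0.4644; e^(−k₂t) = e^(−2.070) = 0.1262.
C_B = 0.0941×4.90/(0.254−0.0941) × (0.4644−0.1262) = 2.884×0.3383 = 0.9754 kmol/m³.

0.975 kmol/m³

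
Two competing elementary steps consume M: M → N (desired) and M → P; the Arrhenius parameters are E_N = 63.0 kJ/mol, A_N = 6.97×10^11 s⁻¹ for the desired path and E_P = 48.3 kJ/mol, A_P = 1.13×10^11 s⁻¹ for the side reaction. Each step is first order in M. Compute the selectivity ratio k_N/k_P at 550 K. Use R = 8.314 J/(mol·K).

With equal orders, S_{N/P} = k_N/k_P = (A_N/A_P)·exp[(E_P−E_N)/(RT)].
(E_P−E_N)/(RT) = (48.3−63.0)×10³/(8.314×550) = -14700/4573 = -3.215.
k_N/k_P = (6.97×10^11/1.13×10^11)·exp(-3.215) = 6.168 × 0.04017 = 0.248.
Since E_N > E_P, raising the temperature improves selectivity toward N.

0.248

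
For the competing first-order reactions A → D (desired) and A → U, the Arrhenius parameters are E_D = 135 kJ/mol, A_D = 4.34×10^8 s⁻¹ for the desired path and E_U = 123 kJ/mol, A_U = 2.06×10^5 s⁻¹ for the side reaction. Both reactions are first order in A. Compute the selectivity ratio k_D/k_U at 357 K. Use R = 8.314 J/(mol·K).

37.0

k_D/k_U = (A_D/A_U)·exp[−(E_D−E_U)/(RT)] = (A_D/A_U)·exp[(E_U−E_D)/(RT)].
(E_U−E_D)/(RT) = (123−135)×10³/(8.314×357) = -12000/2968 = -4.043.
k_D/k_U = (4.34×10^8/2.06×10^5)·exp(-4.043) = 2107 × 0.01754 = 37.0.
Since E_D > E_U, raising the temperature improves selectivity toward D.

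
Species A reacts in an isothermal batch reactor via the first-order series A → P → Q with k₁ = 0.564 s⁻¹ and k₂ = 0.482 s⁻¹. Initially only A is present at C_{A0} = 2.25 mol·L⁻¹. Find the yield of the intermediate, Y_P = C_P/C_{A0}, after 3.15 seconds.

0.343

The intermediate concentration in a first-order A→B→C sequence is C_P = k₁C_{A0}(e^(−k₁t) − e^(−k₂t))/(k₂−k₁).
e^(−k₁t) = e^(−0.564×3.15) = e^(−1.777) = 0.1692; e^(−k₂t) = e^(−1.518) = 0.2191.
C_P = 0.564×2.25/(0.482−0.564) × (0.1692−0.2191) = (-15.48)×(-0.04987) = 0.7718 mol·L⁻¹.
Y_P = C_P/C_{A0} = 0.7718/2.25 = 0.343.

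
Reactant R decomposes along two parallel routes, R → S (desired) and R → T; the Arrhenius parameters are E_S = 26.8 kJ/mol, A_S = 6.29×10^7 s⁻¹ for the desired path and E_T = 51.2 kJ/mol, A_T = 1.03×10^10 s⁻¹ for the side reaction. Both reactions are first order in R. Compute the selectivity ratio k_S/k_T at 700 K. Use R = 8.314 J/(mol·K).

k_S/k_T = (A_S/A_T)·exp[−(E_S−E_T)/(RT)] = (A_S/A_T)·exp[(E_T−E_S)/(RT)].
(E_T−E_S)/(RT) = (51.2−26.8)×10³/(8.314×700) = 24400/5820 = 4.193.
k_S/k_T = (6.29×10^7/1.03×10^10)·exp(4.193) = 0.006107 × 66.19 = 0.404.
Since E_S < E_T, lowering the temperature improves selectivity toward S.

0.404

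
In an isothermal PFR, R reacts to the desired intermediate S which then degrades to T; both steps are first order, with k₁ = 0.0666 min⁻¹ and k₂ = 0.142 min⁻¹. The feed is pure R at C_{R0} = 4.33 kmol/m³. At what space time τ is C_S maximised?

Setting dC_S/dτ = 0 gives τ_opt = ln(k₂/k₁)/(k₂−k₁).
= ln(0.142/0.0666)/(0.142−0.0666) = ln(2.132)/0.07540 = 0.7571/0.07540 = 10.0 min.

10.0 min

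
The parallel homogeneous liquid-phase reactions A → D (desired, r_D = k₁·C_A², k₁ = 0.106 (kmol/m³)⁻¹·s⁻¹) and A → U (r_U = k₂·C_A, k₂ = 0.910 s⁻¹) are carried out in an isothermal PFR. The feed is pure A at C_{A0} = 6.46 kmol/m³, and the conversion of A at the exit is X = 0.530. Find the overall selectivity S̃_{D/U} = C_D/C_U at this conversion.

0.545

C_A = C_{A0}(1−X) = 3.036 kmol/m³.
Along a PFR/batch, dC_U/dC_A = −r_U/(r_D+r_U) = −k₂/(k₂+k₁·C_A).
Integrating from C_{A0} to C_A: C_U = (0.910/0.106)·ln[(0.910+0.106·6.46)/(0.910+0.106·3.04)] = 8.585·ln(1.595/1.232) = 2.217 kmol/m³.
Then C_D = (C_{A0}−C_A) − C_U = 3.424 − 2.217 = 1.207 kmol/m³.
S̃_{D/U} = C_D/C_U = 1.207/2.217 = 0.545.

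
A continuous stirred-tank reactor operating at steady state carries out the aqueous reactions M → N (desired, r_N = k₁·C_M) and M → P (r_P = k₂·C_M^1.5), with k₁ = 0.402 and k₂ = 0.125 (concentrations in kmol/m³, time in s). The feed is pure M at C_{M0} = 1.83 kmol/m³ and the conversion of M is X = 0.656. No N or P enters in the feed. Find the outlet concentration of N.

Exit C_M = C_{M0}(1−X) = 1.83×0.344 = 0.6295 kmol/m³.
A CSTR operates uniformly at the exit composition, giving r_N = 0.2531 and r_P = 0.06243 (each k·C_M^n at C_M = 0.6295).
Fraction of consumed M going to N: r_N/(r_N+r_P) = 0.8021.
C_N = 0.8021·C_{M0}·X = 0.8021×1.83×0.656 = 0.963 kmol/m³.

0.963 kmol/m³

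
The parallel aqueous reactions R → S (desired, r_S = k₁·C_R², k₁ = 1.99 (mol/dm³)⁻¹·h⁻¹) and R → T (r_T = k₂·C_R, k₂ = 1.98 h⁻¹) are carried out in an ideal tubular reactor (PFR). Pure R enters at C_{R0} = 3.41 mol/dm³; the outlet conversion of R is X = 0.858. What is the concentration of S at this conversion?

1.84 mol/dm³

C_R = C_{R0}(1−X) = 0.4842 mol/dm³.
Along a PFR/batch, dC_T/dC_R = −r_T/(r_S+r_T) = −k₂/(k₂+k₁·C_R).
Integrating from C_{R0} to C_R: C_T = (1.98/1.99)·ln[(1.98+1.99·3.41)/(1.98+1.99·0.484)] = 0.9950·ln(8.766/2.944) = 1.086 mol/dm³.
Then C_S = (C_{R0}−C_R) − C_T = 2.926 − 1.086 = 1.840 mol/dm³.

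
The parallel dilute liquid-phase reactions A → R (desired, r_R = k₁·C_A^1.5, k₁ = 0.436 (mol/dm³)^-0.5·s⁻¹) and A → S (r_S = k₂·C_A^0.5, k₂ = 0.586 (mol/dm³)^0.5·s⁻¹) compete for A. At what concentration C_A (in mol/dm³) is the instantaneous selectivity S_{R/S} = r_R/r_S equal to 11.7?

S_{R/S} = (k₁/k₂)·C_A ⇒ C_A = S·k₂/k₁.
= 11.7×0.586/0.436 = 15.7 mol/dm³.

15.7 mol/dm³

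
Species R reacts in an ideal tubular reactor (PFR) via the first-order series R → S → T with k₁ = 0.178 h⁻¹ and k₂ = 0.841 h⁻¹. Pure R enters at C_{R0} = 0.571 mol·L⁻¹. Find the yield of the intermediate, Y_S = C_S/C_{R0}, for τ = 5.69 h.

0.0953

The intermediate concentration in a first-order A→B→C sequence is C_S = k₁C_{R0}(e^(−k₁τ) − e^(−k₂τ))/(k₂−k₁).
e^(−k₁τ) = e^(−0.178×5.69) = e^(−1.013) = 0.3632; e^(−k₂τ) = e^(−4.785) = 0.008352.
C_S = 0.178×0.571/(0.841−0.178) × (0.3632−0.008352) = 0.1533×0.3548 = 0.05440 mol·L⁻¹.
Y_S = C_S/C_{R0} = 0.05440/0.571 = 0.0953.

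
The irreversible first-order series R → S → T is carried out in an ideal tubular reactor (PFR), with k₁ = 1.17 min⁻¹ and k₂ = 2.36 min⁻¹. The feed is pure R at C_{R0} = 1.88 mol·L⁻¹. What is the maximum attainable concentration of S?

At the optimum, C_{S,max}/C_{R0} = (k₁/k₂)^[k₂/(k₂−k₁)].
= (1.17/2.36)^(2.36/(2.36−1.17)) = (0.4958)^(1.983) = 0.2487.
C_{S,max} = 0.2487×1.88 = 0.468 mol·L⁻¹.

0.468 mol·L⁻¹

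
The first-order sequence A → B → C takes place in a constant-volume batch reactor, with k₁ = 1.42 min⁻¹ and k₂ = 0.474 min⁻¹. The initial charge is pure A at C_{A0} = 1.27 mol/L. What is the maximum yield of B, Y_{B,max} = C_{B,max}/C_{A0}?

Evaluating C_B at t_opt = ln(k₂/k₁)/(k₂−k₁) gives C_{B,max}/C_{A0} = (k₁/k₂)^[k₂/(k₂−k₁)].
= (1.42/0.474)^(0.474/(0.474−1.42)) = (2.996)^(-0.5011) = 0.5771.

0.577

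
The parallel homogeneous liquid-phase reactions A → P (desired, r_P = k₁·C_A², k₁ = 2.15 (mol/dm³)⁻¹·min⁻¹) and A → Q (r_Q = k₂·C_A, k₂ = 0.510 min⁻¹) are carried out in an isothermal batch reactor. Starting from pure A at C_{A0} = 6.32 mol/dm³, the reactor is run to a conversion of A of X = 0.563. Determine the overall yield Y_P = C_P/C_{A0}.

0.534

C_A = C_{A0}(1−X) = 2.762 mol/dm³.
Along a PFR/batch, dC_Q/dC_A = −r_Q/(r_P+r_Q) = −k₂/(k₂+k₁·C_A).
Integrating from C_{A0} to C_A: C_Q = (0.510/2.15)·ln[(0.510+2.15·6.32)/(0.510+2.15·2.76)] = 0.2372·ln(14.10/6.448) = 0.1856 mol/dm³.
Then C_P = (C_{A0}−C_A) − C_Q = 3.558 − 0.1856 = 3.373 mol/dm³.
Y_P = C_P/C_{A0} = 3.373/6.32 = 0.534.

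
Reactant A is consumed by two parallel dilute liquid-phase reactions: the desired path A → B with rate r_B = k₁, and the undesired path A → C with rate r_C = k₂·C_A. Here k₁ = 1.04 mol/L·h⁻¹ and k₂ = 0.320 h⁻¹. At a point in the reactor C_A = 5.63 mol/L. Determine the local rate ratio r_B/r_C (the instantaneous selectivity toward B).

S_{B/C} = r_B/r_C = (k₁)/(k₂·C_A) = (k₁/k₂)·C_A⁻¹.
= (1.04) / (0.320×5.630) = 1.040/1.802 = 0.577.

0.577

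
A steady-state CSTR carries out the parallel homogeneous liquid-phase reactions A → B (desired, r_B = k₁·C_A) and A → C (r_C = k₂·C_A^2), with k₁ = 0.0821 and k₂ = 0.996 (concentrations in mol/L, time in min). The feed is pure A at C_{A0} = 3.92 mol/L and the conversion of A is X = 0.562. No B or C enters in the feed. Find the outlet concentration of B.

Exit C_A = C_{A0}(1−X) = 3.92×0.438 = 1.717 mol/L.
Rates in a CSTR are evaluated at the outlet concentration: r_B = 0.0821×1.717 = 0.1410, r_C = 0.996×1.717^2 = 2.936.
Fraction of consumed A going to B: r_B/(r_B+r_C) = 0.04581.
C_B = 0.04581·C_{A0}·X = 0.04581×3.92×0.562 = 0.101 mol/L.

0.101 mol/L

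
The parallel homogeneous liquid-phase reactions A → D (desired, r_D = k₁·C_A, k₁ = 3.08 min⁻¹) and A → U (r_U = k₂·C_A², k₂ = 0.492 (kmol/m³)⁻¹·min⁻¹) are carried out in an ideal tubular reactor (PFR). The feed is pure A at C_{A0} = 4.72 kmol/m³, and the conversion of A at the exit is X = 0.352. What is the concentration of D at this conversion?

C_A = C_{A0}(1−X) = 3.059 kmol/m³.
Along a PFR/batch, dC_D/dC_A = −r_D/(r_D+r_U) = −k₁/(k₁+k₂·C_A).
Integrating from C_{A0} to C_A: C_D = (3.08/0.492)·ln[(3.08+0.492·4.72)/(3.08+0.492·3.06)] = 6.260·ln(5.402/4.585) = 1.027 kmol/m³.

1.03 kmol/m³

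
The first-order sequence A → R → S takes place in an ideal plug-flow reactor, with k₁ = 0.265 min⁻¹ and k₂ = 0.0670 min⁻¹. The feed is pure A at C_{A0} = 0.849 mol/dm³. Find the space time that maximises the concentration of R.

For first-order series the maximum of C_R occurs at τ_opt = ln(k₂/k₁)/(k₂−k₁).
= ln(0.0670/0.265)/(0.0670−0.265) = ln(0.2528)/-0.1980 = -1.375/-0.1980 = 6.94 min.

6.94 min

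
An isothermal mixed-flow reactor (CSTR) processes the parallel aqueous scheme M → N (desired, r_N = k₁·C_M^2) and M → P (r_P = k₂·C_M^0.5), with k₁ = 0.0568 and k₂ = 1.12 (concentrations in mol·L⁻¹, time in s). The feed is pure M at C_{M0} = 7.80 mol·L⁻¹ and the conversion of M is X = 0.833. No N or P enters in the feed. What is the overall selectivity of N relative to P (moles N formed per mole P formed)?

0.0754

Exit C_M = C_{M0}(1−X) = 7.80×0.167 = 1.303 mol·L⁻¹.
Rates in a CSTR are evaluated at the outlet concentration: r_N = 0.0568×1.303^2 = 0.09638, r_P = 1.12×1.303^0.5 = 1.278.
Overall selectivity = C_N/C_P = r_Nτ/(r_Pτ) = r_N/r_P = 0.0754.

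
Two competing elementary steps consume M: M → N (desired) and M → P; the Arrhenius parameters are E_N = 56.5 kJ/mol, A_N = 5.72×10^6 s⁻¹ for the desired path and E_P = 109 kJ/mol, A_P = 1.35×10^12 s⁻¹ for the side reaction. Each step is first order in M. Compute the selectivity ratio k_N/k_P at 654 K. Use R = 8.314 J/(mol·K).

0.0661

Since both paths have the same order in M, the concentration cancels and S_{N/P} = k_N/k_P = (A_N/A_P)·exp[(E_P−E_N)/(RT)].
(E_P−E_N)/(RT) = (109−56.5)×10³/(8.314×654) = 52500/5437 = 9.655.
k_N/k_P = (5.72×10^6/1.35×10^12)·exp(9.655) = 4.237×10^-6 × 15606 = 0.0661.
Since E_N < E_P, lowering the temperature improves selectivity toward N.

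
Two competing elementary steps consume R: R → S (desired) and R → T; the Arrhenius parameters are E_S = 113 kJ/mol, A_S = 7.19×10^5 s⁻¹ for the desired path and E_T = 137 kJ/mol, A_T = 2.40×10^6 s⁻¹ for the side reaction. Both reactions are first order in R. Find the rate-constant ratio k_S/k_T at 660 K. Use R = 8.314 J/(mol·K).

Since both paths have the same order in R, the concentration cancels and S_{S/T} = k_S/k_T = (A_S/A_T)·exp[(E_T−E_S)/(RT)].
(E_T−E_S)/(RT) = (137−113)×10³/(8.314×660) = 24000/5487 = 4.374.
k_S/k_T = (7.19×10^5/2.40×10^6)·exp(4.374) = 0.2996 × 79.34 = 23.8.
Since E_S < E_T, lowering the temperature improves selectivity toward S.

23.8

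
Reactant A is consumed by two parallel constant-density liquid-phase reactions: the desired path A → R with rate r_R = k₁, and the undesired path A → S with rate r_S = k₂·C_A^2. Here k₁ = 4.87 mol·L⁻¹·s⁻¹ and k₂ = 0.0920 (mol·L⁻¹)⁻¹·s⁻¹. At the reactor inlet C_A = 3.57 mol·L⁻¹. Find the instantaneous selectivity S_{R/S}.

S_{R/S} = r_R/r_S = (k₁)/(k₂·C_A^2) = (k₁/k₂)·C_A^-2.
= (4.87) / (0.0920×3.570^2) = 4.870/1.173 = 4.15.

4.15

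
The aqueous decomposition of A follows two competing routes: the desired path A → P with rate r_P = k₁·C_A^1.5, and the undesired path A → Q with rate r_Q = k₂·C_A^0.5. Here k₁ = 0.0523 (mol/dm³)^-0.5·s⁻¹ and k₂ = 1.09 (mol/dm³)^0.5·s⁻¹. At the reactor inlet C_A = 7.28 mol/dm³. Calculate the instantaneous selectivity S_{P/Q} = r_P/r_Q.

0.349

S_{P/Q} = r_P/r_Q = (k₁·C_A^1.5)/(k₂·C_A^0.5) = (k₁/k₂)·C_A.
= (0.0523×7.280^1.5) / (1.09×7.280^0.5) = 1.027/2.941 = 0.349.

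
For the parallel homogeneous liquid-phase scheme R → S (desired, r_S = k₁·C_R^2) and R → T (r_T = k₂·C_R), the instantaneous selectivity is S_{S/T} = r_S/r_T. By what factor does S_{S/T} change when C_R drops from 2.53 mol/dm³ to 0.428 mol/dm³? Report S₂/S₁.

S_{S/T} = (k₁/k₂)·C_R, so S₂/S₁ = (C_{R,2}/C_{R,1}).
= 0.428/2.53 = 0.169.

0.169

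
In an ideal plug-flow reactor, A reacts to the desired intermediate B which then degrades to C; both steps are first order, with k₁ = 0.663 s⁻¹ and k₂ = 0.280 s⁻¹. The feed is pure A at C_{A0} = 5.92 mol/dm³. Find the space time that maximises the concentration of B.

For first-order series the maximum of C_B occurs at τ_opt = ln(k₂/k₁)/(k₂−k₁).
= ln(0.280/0.663)/(0.280−0.663) = ln(0.4223)/-0.3830 = -0.8620/-0.3830 = 2.25 s.

2.25 s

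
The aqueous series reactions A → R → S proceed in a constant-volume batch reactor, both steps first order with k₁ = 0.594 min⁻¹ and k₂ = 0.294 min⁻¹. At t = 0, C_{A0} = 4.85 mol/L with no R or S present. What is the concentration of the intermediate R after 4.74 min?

Solving the coupled first-order balances gives C_R(t) = [k₁/(k₂−k₁)]·C_{A0}·(e^(−k₁t) − e^(−k₂t)).
e^(−k₁t) = e^(−0.594×4.74) = e^(−2.816) = 0.05987; e^(−k₂t) = e^(−1.394) = 0.2482.
C_R = 0.594×4.85/(0.294−0.594) × (0.05987−0.2482) = (-9.603)×(-0.1883) = 1.808 mol/L.

1.81 mol/L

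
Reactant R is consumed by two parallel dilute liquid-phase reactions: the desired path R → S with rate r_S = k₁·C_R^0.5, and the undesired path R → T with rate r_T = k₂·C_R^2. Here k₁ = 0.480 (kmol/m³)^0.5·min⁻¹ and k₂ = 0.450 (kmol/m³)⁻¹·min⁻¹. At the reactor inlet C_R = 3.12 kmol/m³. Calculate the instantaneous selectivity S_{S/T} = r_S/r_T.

S_{S/T} = r_S/r_T = (k₁·C_R^0.5)/(k₂·C_R^2) = (k₁/k₂)·C_R^-1.5.
= (0.480×3.120^0.5) / (0.450×3.120^2) = 0.8478/4.380 = 0.194.
The undesired path is higher order in R, so low C_R (CSTR or dilute feed) favours S.

0.194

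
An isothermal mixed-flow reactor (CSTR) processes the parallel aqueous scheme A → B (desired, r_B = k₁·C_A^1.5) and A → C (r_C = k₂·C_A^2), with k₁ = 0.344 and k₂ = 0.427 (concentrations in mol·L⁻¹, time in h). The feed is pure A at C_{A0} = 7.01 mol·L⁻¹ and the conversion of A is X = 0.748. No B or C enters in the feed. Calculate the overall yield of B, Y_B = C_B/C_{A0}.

Exit C_A = C_{A0}(1−X) = 7.01×0.252 = 1.767 mol·L⁻¹.
A CSTR operates uniformly at the exit composition, giving r_B = 0.8077 and r_C = 1.332 (each k·C_A^n at C_A = 1.767).
Fraction of consumed A going to B: r_B/(r_B+r_C) = 0.3774.
C_B = 0.3774·C_{A0}·X = 0.3774×7.01×0.748 = 1.98 mol·L⁻¹; Y_B = C_B/C_{A0} = 0.282.

0.282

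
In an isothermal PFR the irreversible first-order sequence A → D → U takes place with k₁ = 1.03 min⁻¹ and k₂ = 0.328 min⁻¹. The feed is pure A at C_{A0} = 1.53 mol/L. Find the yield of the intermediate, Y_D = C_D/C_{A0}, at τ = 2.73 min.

0.511

The intermediate concentration in a first-order A→B→C sequence is C_D = k₁C_{A0}(e^(−k₁τ) − e^(−k₂τ))/(k₂−k₁).
e^(−k₁τ) = e^(−1.03×2.73) = e^(−2.812) = 0.06009; e^(−k₂τ) = e^(−0.8954) = 0.4084.
C_D = 1.03×1.53/(0.328−1.03) × (0.06009−0.4084) = (-2.245)×(-0.3483) = 0.7820 mol/L.
Y_D = C_D/C_{A0} = 0.7820/1.53 = 0.511.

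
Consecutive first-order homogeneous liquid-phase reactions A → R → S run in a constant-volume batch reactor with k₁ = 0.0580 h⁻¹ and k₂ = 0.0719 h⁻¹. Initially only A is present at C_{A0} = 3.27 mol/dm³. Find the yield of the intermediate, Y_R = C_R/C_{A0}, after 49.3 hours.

For first-order series with pure A initially, C_R(t) = k₁C_{A0}/(k₂−k₁)·(e^(−k₁t) − e^(−k₂t)).
e^(−k₁t) = e^(−0.0580×49.3) = e^(−2.859) = 0.05730; e^(−k₂t) = e^(−3.545) = 0.02888.
C_R = 0.0580×3.27/(0.0719−0.0580) × (0.05730−0.02888) = 13.64×0.02842 = 0.3878 mol/dm³.
Y_R = C_R/C_{A0} = 0.3878/3.27 = 0.119.

0.119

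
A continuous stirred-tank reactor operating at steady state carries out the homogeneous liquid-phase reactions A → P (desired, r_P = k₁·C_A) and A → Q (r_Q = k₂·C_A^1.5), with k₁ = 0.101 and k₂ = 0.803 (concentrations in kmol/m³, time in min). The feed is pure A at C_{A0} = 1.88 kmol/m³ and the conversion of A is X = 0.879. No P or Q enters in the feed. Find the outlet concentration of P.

Exit C_A = C_{A0}(1−X) = 1.88×0.121 = 0.2275 kmol/m³.
Rates in a CSTR are evaluated at the outlet concentration: r_P = 0.101×0.2275 = 0.02298, r_Q = 0.803×0.2275^1.5 = 0.08712.
Fraction of consumed A going to P: r_P/(r_P+r_Q) = 0.2087.
C_P = 0.2087·C_{A0}·X = 0.2087×1.88×0.879 = 0.345 kmol/m³.

0.345 kmol/m³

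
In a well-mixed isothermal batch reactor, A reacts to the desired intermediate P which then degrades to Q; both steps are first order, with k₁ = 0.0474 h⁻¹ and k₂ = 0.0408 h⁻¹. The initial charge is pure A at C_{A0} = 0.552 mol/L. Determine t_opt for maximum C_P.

The intermediate peaks when r₁ = r₂, i.e. k₁e^(−k₁t) = k₂e^(−k₂t), giving t_opt = ln(k₂/k₁)/(k₂−k₁).
= ln(0.0408/0.0474)/(0.0408−0.0474) = ln(0.8608)/-0.006600 = -0.1499/-0.006600 = 22.7 h.

22.7 h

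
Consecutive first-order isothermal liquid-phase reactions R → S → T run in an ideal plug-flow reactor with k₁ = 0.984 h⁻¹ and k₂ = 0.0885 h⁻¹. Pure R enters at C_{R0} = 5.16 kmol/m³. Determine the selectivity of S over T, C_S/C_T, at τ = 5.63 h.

1.99

The intermediate concentration in a first-order A→B→C sequence is C_S = k₁C_{R0}(e^(−k₁τ) − e^(−k₂τ))/(k₂−k₁).
e^(−k₁τ) = e^(−0.984×5.63) = e^(−5.540) = 0.003927; e^(−k₂τ) = e^(−0.4983) = 0.6076.
C_S = 0.984×5.16/(0.0885−0.984) × (0.003927−0.6076) = (-5.670)×(-0.6037) = 3.423 kmol/m³.
C_R = C_{R0}e^(−k₁τ) = 0.02026 kmol/m³, so C_T = C_{R0}−C_R−C_S = 1.717 kmol/m³; C_S/C_T = 1.99.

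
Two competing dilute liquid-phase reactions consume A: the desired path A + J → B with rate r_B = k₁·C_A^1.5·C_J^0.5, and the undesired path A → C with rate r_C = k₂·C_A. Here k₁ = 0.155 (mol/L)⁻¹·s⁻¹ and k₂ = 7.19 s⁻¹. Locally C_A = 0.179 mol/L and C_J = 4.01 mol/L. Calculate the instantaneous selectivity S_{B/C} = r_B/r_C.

0.0183

S_{B/C} = r_B/r_C = (k₁·C_A^1.5·C_J^0.5)/(k₂·C_A) = (k₁/k₂)·C_A^0.5·C_J^0.5.
= (0.155×0.1790^1.5×4.010^0.5) / (7.19×0.1790) = 0.02351/1.287 = 0.0183.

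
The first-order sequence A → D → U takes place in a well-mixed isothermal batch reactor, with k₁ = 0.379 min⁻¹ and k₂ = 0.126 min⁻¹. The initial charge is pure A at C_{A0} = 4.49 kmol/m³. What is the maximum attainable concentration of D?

2.59 kmol/m³

For a first-order series the maximum intermediate yield is C_{D,max}/C_{A0} = (k₁/k₂)^[k₂/(k₂−k₁)].
= (0.379/0.126)^(0.126/(0.126−0.379)) = (3.008)^(-0.4980) = 0.5778.
C_{D,max} = 0.5778×4.49 = 2.59 kmol/m³.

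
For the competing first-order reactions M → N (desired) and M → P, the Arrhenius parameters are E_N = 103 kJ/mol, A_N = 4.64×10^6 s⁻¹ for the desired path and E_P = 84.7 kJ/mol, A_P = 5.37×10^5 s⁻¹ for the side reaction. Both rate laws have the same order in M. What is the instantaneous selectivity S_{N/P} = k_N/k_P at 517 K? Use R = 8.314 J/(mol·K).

With equal orders, S_{N/P} = k_N/k_P = (A_N/A_P)·exp[(E_P−E_N)/(RT)].
(E_P−E_N)/(RT) = (84.7−103)×10³/(8.314×517) = -18300/4298 = -4.257.
k_N/k_P = (4.64×10^6/5.37×10^5)·exp(-4.257) = 8.641 × 0.01416 = 0.122.

0.122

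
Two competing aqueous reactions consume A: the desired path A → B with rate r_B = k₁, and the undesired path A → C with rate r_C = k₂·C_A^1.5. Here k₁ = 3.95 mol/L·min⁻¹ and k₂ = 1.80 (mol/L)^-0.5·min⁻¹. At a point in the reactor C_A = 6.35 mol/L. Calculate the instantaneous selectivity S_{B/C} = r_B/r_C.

S_{B/C} = r_B/r_C = (k₁)/(k₂·C_A^1.5) = (k₁/k₂)·C_A^-1.5.
= (3.95) / (1.80×6.350^1.5) = 3.950/28.80 = 0.137.

0.137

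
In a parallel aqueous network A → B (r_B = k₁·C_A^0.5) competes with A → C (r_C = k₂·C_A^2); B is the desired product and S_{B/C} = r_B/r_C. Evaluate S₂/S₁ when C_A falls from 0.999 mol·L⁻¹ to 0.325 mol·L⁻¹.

S_{B/C} = (k₁/k₂)·C_A^-1.5, so S₂/S₁ = (C_{A,2}/C_{A,1})^-1.5.
= (0.325/0.999)^(-1.5) = (0.3253)^(-1.5) = 5.39.

5.39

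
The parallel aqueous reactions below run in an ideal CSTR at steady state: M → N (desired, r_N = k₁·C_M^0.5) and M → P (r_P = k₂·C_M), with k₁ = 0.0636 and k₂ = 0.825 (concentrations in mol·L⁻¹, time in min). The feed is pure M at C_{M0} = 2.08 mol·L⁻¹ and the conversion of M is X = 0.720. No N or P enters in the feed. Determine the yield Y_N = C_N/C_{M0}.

0.0661

Exit C_M = C_{M0}(1−X) = 2.08×0.280 = 0.5824 mol·L⁻¹.
Rates in a CSTR are evaluated at the outlet concentration: r_N = 0.0636×0.5824^0.5 = 0.04854, r_P = 0.825×0.5824 = 0.4805.
Fraction of consumed M going to N: r_N/(r_N+r_P) = 0.09175.
C_N = 0.09175·C_{M0}·X = 0.09175×2.08×0.720 = 0.137 mol·L⁻¹; Y_N = C_N/C_{M0} = 0.0661.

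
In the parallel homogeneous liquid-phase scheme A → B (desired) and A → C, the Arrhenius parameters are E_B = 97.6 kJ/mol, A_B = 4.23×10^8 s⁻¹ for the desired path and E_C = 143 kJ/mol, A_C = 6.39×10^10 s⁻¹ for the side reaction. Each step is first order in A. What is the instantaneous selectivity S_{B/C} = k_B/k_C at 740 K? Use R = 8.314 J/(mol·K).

10.6

k_B/k_C = (A_B/A_C)·exp[−(E_B−E_C)/(RT)] = (A_B/A_C)·exp[(E_C−E_B)/(RT)].
(E_C−E_B)/(RT) = (143−97.6)×10³/(8.314×740) = 45400/6152 = 7.379.
k_B/k_C = (4.23×10^8/6.39×10^10)·exp(7.379) = 0.006620 × 1602 = 10.6.
Since E_B < E_C, lowering the temperature improves selectivity toward B.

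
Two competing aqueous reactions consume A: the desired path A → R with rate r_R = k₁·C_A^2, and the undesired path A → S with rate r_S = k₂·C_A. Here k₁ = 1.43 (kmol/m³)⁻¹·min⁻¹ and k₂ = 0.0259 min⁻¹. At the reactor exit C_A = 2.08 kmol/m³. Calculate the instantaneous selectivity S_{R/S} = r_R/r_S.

S_{R/S} = r_R/r_S = (k₁·C_A^2)/(k₂·C_A) = (k₁/k₂)·C_A.
= (1.43×2.080^2) / (0.0259×2.080) = 6.187/0.05387 = 115.
Since the desired path is higher order in A, keeping C_A high (PFR or concentrated feed) favours R.

115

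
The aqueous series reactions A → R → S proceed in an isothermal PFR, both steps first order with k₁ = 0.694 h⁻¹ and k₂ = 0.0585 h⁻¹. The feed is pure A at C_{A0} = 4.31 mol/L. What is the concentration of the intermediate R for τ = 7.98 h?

The intermediate concentration in a first-order A→B→C sequence is C_R = k₁C_{A0}(e^(−k₁τ) − e^(−k₂τ))/(k₂−k₁).
e^(−k₁τ) = e^(−0.694×7.98) = e^(−5.538) = 0.003934; e^(−k₂τ) = e^(−0.4668) = 0.6270.
C_R = 0.694×4.31/(0.0585−0.694) × (0.003934−0.6270) = (-4.707)×(-0.6231) = 2.933 mol/L.

2.93 mol/L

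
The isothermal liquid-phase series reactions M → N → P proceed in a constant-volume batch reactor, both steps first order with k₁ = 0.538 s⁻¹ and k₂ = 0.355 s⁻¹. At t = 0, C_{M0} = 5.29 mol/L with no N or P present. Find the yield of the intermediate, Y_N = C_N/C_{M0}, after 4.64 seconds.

0.324

The intermediate concentration in a first-order A→B→C sequence is C_N = k₁C_{M0}(e^(−k₁t) − e^(−k₂t))/(k₂−k₁).
e^(−k₁t) = e^(−0.538×4.64) = e^(−2.496) = 0.08239; e^(−k₂t) = e^(−1.647) = 0.1926.
C_N = 0.538×5.29/(0.355−0.538) × (0.08239−0.1926) = (-15.55)×(-0.1102) = 1.714 mol/L.
Y_N = C_N/C_{M0} = 1.714/5.29 = 0.324.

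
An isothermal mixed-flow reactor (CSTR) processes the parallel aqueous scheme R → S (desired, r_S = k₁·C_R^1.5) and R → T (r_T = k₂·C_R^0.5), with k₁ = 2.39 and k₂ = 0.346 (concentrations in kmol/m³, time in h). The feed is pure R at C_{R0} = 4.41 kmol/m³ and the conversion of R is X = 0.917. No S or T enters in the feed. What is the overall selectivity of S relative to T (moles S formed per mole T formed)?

Exit C_R = C_{R0}(1−X) = 4.41×0.0830 = 0.3660 kmol/m³.
A CSTR operates uniformly at the exit composition, giving r_S = 0.5293 and r_T = 0.2093 (each k·C_R^n at C_R = 0.3660).
Overall selectivity = C_S/C_T = r_Sτ/(r_Tτ) = r_S/r_T = 2.53.

2.53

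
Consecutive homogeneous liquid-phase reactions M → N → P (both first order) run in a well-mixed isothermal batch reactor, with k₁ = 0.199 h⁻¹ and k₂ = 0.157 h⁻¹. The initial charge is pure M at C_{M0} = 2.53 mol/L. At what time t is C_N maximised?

5.64 h

For first-order series the maximum of C_N occurs at t_opt = ln(k₂/k₁)/(k₂−k₁).
= ln(0.157/0.199)/(0.157−0.199) = ln(0.7889)/-0.04200 = -0.2371/-0.04200 = 5.64 h.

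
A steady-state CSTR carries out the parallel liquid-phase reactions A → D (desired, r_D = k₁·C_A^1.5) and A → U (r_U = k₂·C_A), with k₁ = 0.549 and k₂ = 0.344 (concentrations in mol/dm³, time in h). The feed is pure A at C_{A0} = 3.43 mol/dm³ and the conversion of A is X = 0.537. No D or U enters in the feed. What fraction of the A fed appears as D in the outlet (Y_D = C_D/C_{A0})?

0.359

Exit C_A = C_{A0}(1−X) = 3.43×0.463 = 1.588 mol/dm³.
In a CSTR the entire volume is at exit conditions, so r_D = 0.549×1.588^1.5 = 1.099 and r_U = 0.344×1.588 = 0.5463.
Fraction of consumed A going to D: r_D/(r_D+r_U) = 0.6679.
C_D = 0.6679·C_{A0}·X = 0.6679×3.43×0.537 = 1.23 mol/dm³; Y_D = C_D/C_{A0} = 0.359.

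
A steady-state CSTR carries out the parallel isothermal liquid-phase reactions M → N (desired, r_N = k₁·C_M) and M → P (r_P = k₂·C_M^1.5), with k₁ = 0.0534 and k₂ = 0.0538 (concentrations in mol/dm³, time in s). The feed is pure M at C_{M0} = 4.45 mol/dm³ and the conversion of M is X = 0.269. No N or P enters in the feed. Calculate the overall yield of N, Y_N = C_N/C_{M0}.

Exit C_M = C_{M0}(1−X) = 4.45×0.731 = 3.253 mol/dm³.
In a CSTR the entire volume is at exit conditions, so r_N = 0.0534×3.253 = 0.1737 and r_P = 0.0538×3.253^1.5 = 0.3156.
Fraction of consumed M going to N: r_N/(r_N+r_P) = 0.3550.
C_N = 0.3550·C_{M0}·X = 0.3550×4.45×0.269 = 0.425 mol/dm³; Y_N = C_N/C_{M0} = 0.0955.

0.0955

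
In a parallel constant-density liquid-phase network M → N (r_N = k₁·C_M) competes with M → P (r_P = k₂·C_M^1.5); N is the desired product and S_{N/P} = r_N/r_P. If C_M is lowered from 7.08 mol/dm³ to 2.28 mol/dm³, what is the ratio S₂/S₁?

S_{N/P} = (k₁/k₂)·C_M^-0.5, so S₂/S₁ = (C_{M,2}/C_{M,1})^-0.5.
= (2.28/7.08)^(-0.5) = (0.3220)^(-0.5) = 1.76.
Selectivity toward N rises as C_M falls — low-concentration operation is favoured.

1.76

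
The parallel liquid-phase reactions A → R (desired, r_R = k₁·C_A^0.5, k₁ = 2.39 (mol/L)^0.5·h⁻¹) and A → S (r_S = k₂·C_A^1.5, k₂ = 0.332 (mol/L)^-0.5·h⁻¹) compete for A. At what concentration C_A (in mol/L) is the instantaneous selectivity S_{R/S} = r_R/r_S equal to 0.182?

39.6 mol/L

S_{R/S} = (k₁/k₂)·C_A⁻¹ ⇒ C_A = (S·k₂/k₁)^(-1).
= (0.182×0.332/2.39)^(-1) = (0.02528)^(-1) = 39.6 mol/L.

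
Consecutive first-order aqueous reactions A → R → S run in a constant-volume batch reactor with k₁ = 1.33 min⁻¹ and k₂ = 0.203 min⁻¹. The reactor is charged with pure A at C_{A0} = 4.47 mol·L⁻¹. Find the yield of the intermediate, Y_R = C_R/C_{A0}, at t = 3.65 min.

0.553

The intermediate concentration in a first-order A→B→C sequence is C_R = k₁C_{A0}(e^(−k₁t) − e^(−k₂t))/(k₂−k₁).
e^(−k₁t) = e^(−1.33×3.65) = e^(−4.854) = 0.007793; e^(−k₂t) = e^(−0.7409) = 0.4767.
C_R = 1.33×4.47/(0.203−1.33) × (0.007793−0.4767) = (-5.275)×(-0.4689) = 2.473 mol·L⁻¹.
Y_R = C_R/C_{A0} = 2.473/4.47 = 0.553.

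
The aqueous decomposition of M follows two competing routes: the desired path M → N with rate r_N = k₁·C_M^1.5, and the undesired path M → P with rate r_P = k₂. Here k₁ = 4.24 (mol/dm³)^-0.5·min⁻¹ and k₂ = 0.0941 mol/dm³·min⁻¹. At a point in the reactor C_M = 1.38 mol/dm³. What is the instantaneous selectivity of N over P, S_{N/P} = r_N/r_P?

73.0

S_{N/P} = r_N/r_P = (k₁·C_M^1.5)/(k₂) = (k₁/k₂)·C_M^1.5.
= (4.24×1.380^1.5) / (0.0941) = 6.874/0.09410 = 73.0.
Since the desired path is higher order in M, keeping C_M high (PFR or concentrated feed) favours N.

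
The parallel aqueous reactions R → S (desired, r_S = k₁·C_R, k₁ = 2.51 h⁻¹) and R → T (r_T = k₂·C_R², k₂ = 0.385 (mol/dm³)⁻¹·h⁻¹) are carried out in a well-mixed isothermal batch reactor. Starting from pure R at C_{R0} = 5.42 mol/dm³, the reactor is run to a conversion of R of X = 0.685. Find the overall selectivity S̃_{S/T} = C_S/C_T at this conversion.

C_R = C_{R0}(1−X) = 1.707 mol/dm³.
Along a PFR/batch, dC_S/dC_R = −r_S/(r_S+r_T) = −k₁/(k₁+k₂·C_R).
Integrating from C_{R0} to C_R: C_S = (2.51/0.385)·ln[(2.51+0.385·5.42)/(2.51+0.385·1.71)] = 6.519·ln(4.597/3.167) = 2.428 mol/dm³.
C_T = (C_{R0}−C_R)−C_S = 1.284 mol/dm³; S̃_{S/T} = 2.428/1.284 = 1.89.

1.89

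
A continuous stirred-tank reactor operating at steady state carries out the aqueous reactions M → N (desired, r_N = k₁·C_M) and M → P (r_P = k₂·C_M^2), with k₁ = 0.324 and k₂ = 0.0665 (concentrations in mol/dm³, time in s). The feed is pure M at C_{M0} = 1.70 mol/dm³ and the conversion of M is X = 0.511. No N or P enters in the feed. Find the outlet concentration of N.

0.742 mol/dm³

Exit C_M = C_{M0}(1−X) = 1.70×0.489 = 0.8313 mol/dm³.
In a CSTR the entire volume is at exit conditions, so r_N = 0.324×0.8313 = 0.2693 and r_P = 0.0665×0.8313^2 = 0.04596.
Fraction of consumed M going to N: r_N/(r_N+r_P) = 0.8542.
C_N = 0.8542·C_{M0}·X = 0.8542×1.70×0.511 = 0.742 mol/dm³.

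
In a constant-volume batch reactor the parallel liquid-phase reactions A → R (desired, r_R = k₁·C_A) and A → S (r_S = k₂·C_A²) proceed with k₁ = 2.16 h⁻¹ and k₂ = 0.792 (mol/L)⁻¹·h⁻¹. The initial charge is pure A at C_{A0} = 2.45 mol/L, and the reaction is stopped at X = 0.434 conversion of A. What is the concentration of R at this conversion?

0.627 mol/L

C_A = C_{A0}(1−X) = 1.387 mol/L.
Along a PFR/batch, dC_R/dC_A = −r_R/(r_R+r_S) = −k₁/(k₁+k₂·C_A).
Integrating from C_{A0} to C_A: C_R = (2.16/0.792)·ln[(2.16+0.792·2.45)/(2.16+0.792·1.39)] = 2.727·ln(4.100/3.258) = 0.6270 mol/L.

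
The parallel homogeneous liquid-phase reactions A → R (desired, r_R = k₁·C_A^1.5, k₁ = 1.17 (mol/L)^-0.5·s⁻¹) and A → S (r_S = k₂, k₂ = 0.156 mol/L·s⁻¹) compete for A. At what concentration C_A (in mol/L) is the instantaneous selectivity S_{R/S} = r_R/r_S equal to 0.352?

0.130 mol/L

S_{R/S} = (k₁/k₂)·C_A^1.5 ⇒ C_A = (S·k₂/k₁)^(1/1.5).
= (0.352×0.156/1.17)^(0.6667) = (0.04693)^(0.6667) = 0.130 mol/L.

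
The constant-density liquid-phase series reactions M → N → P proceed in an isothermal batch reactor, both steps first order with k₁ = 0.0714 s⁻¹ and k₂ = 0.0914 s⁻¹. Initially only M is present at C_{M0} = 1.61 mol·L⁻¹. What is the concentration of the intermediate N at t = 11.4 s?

0.519 mol·L⁻¹

Solving the coupled first-order balances gives C_N(t) = [k₁/(k₂−k₁)]·C_{M0}·(e^(−k₁t) − e^(−k₂t)).
e^(−k₁t) = e^(−0.0714×11.4) = e^(−0.8140) = 0.4431; e^(−k₂t) = e^(−1.042) = 0.3528.
C_N = 0.0714×1.61/(0.0914−0.0714) × (0.4431−0.3528) = 5.748×0.09034 = 0.5192 mol·L⁻¹.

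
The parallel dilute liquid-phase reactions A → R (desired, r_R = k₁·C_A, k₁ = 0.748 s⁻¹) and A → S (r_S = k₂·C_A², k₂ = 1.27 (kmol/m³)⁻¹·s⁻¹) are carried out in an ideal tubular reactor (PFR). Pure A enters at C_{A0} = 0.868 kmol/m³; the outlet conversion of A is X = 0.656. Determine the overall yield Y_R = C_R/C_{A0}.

0.336

C_A = C_{A0}(1−X) = 0.2986 kmol/m³.
Along a PFR/batch, dC_R/dC_A = −r_R/(r_R+r_S) = −k₁/(k₁+k₂·C_A).
Integrating from C_{A0} to C_A: C_R = (0.748/1.27)·ln[(0.748+1.27·0.868)/(0.748+1.27·0.299)] = 0.5890·ln(1.850/1.127) = 0.2919 kmol/m³.
Y_R = C_R/C_{A0} = 0.2919/0.868 = 0.336.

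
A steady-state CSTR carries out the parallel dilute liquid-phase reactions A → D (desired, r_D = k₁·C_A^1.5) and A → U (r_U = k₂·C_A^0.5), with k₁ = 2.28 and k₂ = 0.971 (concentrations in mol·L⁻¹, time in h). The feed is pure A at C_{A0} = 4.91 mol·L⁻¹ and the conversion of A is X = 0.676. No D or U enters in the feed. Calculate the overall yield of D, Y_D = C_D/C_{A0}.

Exit C_A = C_{A0}(1−X) = 4.91×0.324 = 1.591 mol·L⁻¹.
A CSTR operates uniformly at the exit composition, giving r_D = 4.575 and r_U = 1.225 (each k·C_A^n at C_A = 1.591).
Fraction of consumed A going to D: r_D/(r_D+r_U) = 0.7888.
C_D = 0.7888·C_{A0}·X = 0.7888×4.91×0.676 = 2.62 mol·L⁻¹; Y_D = C_D/C_{A0} = 0.533.

0.533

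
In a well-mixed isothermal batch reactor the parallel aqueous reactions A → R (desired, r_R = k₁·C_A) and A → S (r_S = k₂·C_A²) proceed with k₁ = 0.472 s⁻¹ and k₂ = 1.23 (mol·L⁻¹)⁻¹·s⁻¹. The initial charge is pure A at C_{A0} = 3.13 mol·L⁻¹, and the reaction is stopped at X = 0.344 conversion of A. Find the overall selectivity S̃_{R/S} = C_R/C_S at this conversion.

C_A = C_{A0}(1−X) = 2.053 mol·L⁻¹.
Along a PFR/batch, dC_R/dC_A = −r_R/(r_R+r_S) = −k₁/(k₁+k₂·C_A).
Integrating from C_{A0} to C_A: C_R = (0.472/1.23)·ln[(0.472+1.23·3.13)/(0.472+1.23·2.05)] = 0.3837·ln(4.322/2.998) = 0.1404 mol·L⁻¹.
C_S = (C_{A0}−C_A)−C_R = 0.9363 mol·L⁻¹; S̃_{R/S} = 0.1404/0.9363 = 0.150.

0.150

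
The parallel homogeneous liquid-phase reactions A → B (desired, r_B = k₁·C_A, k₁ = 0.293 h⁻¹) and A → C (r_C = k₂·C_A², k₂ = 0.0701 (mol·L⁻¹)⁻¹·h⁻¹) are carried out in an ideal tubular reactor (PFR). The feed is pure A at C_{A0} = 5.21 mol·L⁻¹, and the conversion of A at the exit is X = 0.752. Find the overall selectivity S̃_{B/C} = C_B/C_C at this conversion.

C_A = C_{A0}(1−X) = 1.292 mol·L⁻¹.
Along a PFR/batch, dC_B/dC_A = −r_B/(r_B+r_C) = −k₁/(k₁+k₂·C_A).
Integrating from C_{A0} to C_A: C_B = (0.293/0.0701)·ln[(0.293+0.0701·5.21)/(0.293+0.0701·1.29)] = 4.180·ln(0.6582/0.3836) = 2.257 mol·L⁻¹.
C_C = (C_{A0}−C_A)−C_B = 1.661 mol·L⁻¹; S̃_{B/C} = 2.257/1.661 = 1.36.

1.36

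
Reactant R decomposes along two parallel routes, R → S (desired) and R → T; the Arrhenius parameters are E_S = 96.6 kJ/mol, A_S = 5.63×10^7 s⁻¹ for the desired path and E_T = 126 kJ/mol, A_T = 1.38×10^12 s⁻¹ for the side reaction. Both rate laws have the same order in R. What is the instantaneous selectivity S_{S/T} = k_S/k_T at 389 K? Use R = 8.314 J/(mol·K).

0.362

With equal orders, S_{S/T} = k_S/k_T = (A_S/A_T)·exp[(E_T−E_S)/(RT)].
(E_T−E_S)/(RT) = (126−96.6)×10³/(8.314×389) = 29400/3234 = 9.090.
k_S/k_T = (5.63×10^7/1.38×10^12)·exp(9.090) = 4.080×10^-5 × 8871 = 0.362.
Since E_S < E_T, lowering the temperature improves selectivity toward S.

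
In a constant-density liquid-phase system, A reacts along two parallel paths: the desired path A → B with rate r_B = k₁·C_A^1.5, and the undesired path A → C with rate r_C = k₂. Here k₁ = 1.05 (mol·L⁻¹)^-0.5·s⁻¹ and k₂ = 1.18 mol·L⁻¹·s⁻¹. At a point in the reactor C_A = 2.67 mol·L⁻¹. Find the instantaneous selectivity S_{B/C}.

3.88

S_{B/C} = r_B/r_C = (k₁·C_A^1.5)/(k₂) = (k₁/k₂)·C_A^1.5.
= (1.05×2.670^1.5) / (1.18) = 4.581/1.180 = 3.88.
Since the desired path is higher order in A, keeping C_A high (PFR or concentrated feed) favours B.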